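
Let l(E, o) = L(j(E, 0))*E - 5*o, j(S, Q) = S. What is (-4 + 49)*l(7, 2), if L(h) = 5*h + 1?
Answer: 10890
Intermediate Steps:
L(h) = 1 + 5*h
l(E, o) = -5*o + E*(1 + 5*E) (l(E, o) = (1 + 5*E)*E - 5*o = E*(1 + 5*E) - 5*o = -5*o + E*(1 + 5*E))
(-4 + 49)*l(7, 2) = (-4 + 49)*(-5*2 + 7*(1 + 5*7)) = 45*(-10 + 7*(1 + 35)) = 45*(-10 + 7*36) = 45*(-10 + 252) = 45*242 = 10890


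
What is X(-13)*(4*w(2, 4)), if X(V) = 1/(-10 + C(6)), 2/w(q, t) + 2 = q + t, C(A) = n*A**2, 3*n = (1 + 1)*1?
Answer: 1/7 ≈ 0.14286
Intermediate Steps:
n = 2/3 (n = ((1 + 1)*1)/3 = (2*1)/3 = (1/3)*2 = 2/3 ≈ 0.66667)
C(A) = 2*A**2/3
w(q, t) = 2/(-2 + q + t) (w(q, t) = 2/(-2 + (q + t)) = 2/(-2 + q + t))
X(V) = 1/14 (X(V) = 1/(-10 + (2/3)*6**2) = 1/(-10 + (2/3)*36) = 1/(-10 + 24) = 1/14)
X(-13)*(4*w(2, 4)) = (4*(2/(-2 + 2 + 4)))/14 = (4*(2/4))/14 = (4*(2*(1/4)))/14 = (4*(1/2))/14 = (1/14)*2 = 1/7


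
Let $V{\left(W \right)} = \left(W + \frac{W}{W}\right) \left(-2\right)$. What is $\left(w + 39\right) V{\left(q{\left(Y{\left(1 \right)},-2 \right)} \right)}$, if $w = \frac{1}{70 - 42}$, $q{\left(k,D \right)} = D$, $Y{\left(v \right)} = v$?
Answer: $\frac{1093}{14} \approx 78.071$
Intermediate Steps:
$V{\left(W \right)} = -2 - 2 W$ ($V{\left(W \right)} = \left(W + 1\right) \left(-2\right) = \left(1 + W\right) \left(-2\right) = -2 - 2 W$)
$w = \frac{1}{28} \approx 0.035714$
$\left(w + 39\right) V{\left(q{\left(Y{\left(1 \right)},-2 \right)} \right)} = \left(\frac{1}{28} + 39\right) \left(-2 - -4\right) = \frac{1093 \left(-2 + 4\right)}{28} = \frac{1093}{28} \cdot 2 = \frac{1093}{14}$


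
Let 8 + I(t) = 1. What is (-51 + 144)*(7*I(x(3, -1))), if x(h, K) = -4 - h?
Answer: -4557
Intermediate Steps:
I(t) = -7 (I(t) = -8 + 1 = -7)
(-51 + 144)*(7*I(x(3, -1))) = (-51 + 144)*(7*(-7)) = 93*(-49) = -4557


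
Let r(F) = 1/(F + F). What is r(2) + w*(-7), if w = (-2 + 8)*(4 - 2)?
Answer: -335/4 ≈ -83.750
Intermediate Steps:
w = 12 (w = 6*2 = 12)
r(F) = 1/(2*F)
r(2) + w*(-7) = (½)/2 + 12*(-7) = (½)*(½) - 84 = ¼ - 84 = -335/4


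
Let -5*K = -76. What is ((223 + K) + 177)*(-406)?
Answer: -842856/5 ≈ -1.6857e+5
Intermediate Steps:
K = 76/5 (K = -1/5*(-76) = 76/5 ≈ 15.200)
((223 + K) + 177)*(-406) = ((223 + 76/5) + 177)*(-406) = (1191/5 + 177)*(-406) = (2076/5)*(-406) = -842856/5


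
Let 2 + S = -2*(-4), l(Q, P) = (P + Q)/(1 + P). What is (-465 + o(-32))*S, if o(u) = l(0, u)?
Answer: -86298/31 ≈ -2783.8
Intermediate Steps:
l(Q, P) = (P + Q)/(1 + P)
o(u) = u/(1 + u) (o(u) = (u + 0)/(1 + u) = u/(1 + u))
S = 6 (S = -2 - 2*(-4) = -2 + 8 = 6)
(-465 + o(-32))*S = (-465 - 32/(1 - 32))*6 = (-465 - 32/(-31))*6 = (-465 - 32*(-1/31))*6 = (-465 + 32/31)*6 = -14383/31*6 = -86298/31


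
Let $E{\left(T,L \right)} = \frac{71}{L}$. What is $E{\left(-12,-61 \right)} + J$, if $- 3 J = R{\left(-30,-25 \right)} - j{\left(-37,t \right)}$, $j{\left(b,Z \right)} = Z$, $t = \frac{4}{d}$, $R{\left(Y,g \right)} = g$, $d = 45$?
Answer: $\frac{59284}{8235} \approx 7.199$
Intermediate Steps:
$t = \frac{4}{45} \approx 0.088889$
$J = \frac{1129}{135}$ ($J = - \frac{-25 - \frac{4}{45}}{3} = \left(- \frac{1}{3}\right) \left(- \frac{1129}{45}\right) = \frac{1129}{135} \approx 8.363$)
$E{\left(-12,-61 \right)} + J = \frac{71}{-61} + \frac{1129}{135} = 71 \left(- \frac{1}{61}\right) + \frac{1129}{135} = - \frac{71}{61} + \frac{1129}{135} = \frac{59284}{8235}$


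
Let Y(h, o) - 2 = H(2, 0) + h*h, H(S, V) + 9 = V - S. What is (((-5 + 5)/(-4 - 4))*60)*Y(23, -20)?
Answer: 0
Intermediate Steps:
H(S, V) = -9 + V - S (H(S, V) = -9 + (V - S) = -9 + V - S)
Y(h, o) = -9 + h² (Y(h, o) = 2 + ((-9 + 0 - 1*2) + h*h) = 2 + ((-9 + 0 - 2) + h²) = 2 + (-11 + h²) = -9 + h²)
(((-5 + 5)/(-4 - 4))*60)*Y(23, -20) = (((-5 + 5)/(-4 - 4))*60)*(-9 + 23²) = ((0/(-8))*60)*(-9 + 529) = ((0*(-⅛))*60)*520 = (0*60)*520 = 0*520 = 0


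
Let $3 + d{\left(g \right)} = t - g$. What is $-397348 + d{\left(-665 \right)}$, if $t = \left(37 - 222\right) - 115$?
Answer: $-396986$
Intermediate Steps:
$t = -300$ ($t = -185 - 115 = -300$)
$d{\left(g \right)} = -303 - g$ ($d{\left(g \right)} = -3 - \left(300 + g\right) = -303 - g$)
$-397348 + d{\left(-665 \right)} = -397348 - -362 = -397348 + \left(-303 + 665\right) = -397348 + 362 = -396986$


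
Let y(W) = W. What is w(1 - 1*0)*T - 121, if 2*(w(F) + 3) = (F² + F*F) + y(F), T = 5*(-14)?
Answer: -16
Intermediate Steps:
T = -70
w(F) = -3 + F² + F/2 (w(F) = -3 + ((F² + F*F) + F)/2 = -3 + ((F² + F²) + F)/2 = -3 + (2*F² + F)/2 = -3 + (F + 2*F²)/2 = -3 + (F² + F/2) = -3 + F² + F/2)
w(1 - 1*0)*T - 121 = (-3 + (1 - 1*0)² + (1 - 1*0)/2)*(-70) - 121 = (-3 + (1 + 0)² + (1 + 0)/2)*(-70) - 121 = (-3 + 1² + (½)*1)*(-70) - 121 = (-3 + 1 + ½)*(-70) - 121 = -3/2*(-70) - 121 = 105 - 121 = -16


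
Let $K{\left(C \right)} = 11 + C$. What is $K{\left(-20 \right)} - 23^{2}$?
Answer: $-538$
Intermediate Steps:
$K{\left(-20 \right)} - 23^{2} = \left(11 - 20\right) - 23^{2} = -9 - 529 = -538$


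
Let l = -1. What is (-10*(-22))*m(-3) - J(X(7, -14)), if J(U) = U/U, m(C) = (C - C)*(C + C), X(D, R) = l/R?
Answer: -1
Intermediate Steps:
X(D, R) = -1/R
m(C) = 0 (m(C) = 0*(2*C) = 0)
J(U) = 1
(-10*(-22))*m(-3) - J(X(7, -14)) = -10*(-22)*0 - 1*1 = 220*0 - 1 = 0 - 1 = -1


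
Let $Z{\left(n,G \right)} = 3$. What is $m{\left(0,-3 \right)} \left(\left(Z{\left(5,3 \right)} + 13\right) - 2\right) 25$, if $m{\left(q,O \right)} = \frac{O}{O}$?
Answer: $350$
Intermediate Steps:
$m{\left(q,O \right)} = 1$
$m{\left(0,-3 \right)} \left(\left(Z{\left(5,3 \right)} + 13\right) - 2\right) 25 = 1 \left(\left(3 + 13\right) - 2\right) 25 = 1 \left(16 - 2\right) 25 = 1 \cdot 14 \cdot 25 = 14 \cdot 25 = 350$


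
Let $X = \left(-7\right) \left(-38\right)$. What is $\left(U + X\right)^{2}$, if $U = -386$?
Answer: $14400$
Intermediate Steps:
$X = 266$
$\left(U + X\right)^{2} = \left(-386 + 266\right)^{2} = \left(-120\right)^{2} = 14400$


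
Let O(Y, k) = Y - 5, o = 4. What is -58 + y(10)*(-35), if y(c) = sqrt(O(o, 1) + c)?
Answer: -163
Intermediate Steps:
O(Y, k) = -5 + Y
y(c) = sqrt(-1 + c) (y(c) = sqrt((-5 + 4) + c) = sqrt(-1 + c))
-58 + y(10)*(-35) = -58 + sqrt(-1 + 10)*(-35) = -58 + sqrt(9)*(-35) = -58 + 3*(-35) = -58 - 105 = -163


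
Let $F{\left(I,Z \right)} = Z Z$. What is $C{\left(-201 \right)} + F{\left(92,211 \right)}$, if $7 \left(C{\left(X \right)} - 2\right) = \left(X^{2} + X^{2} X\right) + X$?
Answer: $-1109820$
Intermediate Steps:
$F{\left(I,Z \right)} = Z^{2}$
$C{\left(X \right)} = 2 + \frac{X}{7} + \frac{X^{2}}{7} + \frac{X^{3}}{7}$ ($C{\left(X \right)} = 2 + \frac{\left(X^{2} + X^{2} X\right) + X}{7} = 2 + \frac{\left(X^{2} + X^{3}\right) + X}{7} = 2 + \frac{X + X^{2} + X^{3}}{7} = 2 + \left(\frac{X}{7} + \frac{X^{2}}{7} + \frac{X^{3}}{7}\right) = 2 + \frac{X}{7} + \frac{X^{2}}{7} + \frac{X^{3}}{7}$)
$C{\left(-201 \right)} + F{\left(92,211 \right)} = \left(2 + \frac{1}{7} \left(-201\right) + \frac{\left(-201\right)^{2}}{7} + \frac{\left(-201\right)^{3}}{7}\right) + 211^{2} = \left(2 - \frac{201}{7} + \frac{1}{7} \cdot 40401 + \frac{1}{7} \left(-8120601\right)\right) + 44521 = \left(2 - \frac{201}{7} + \frac{40401}{7} - \frac{8120601}{7}\right) + 44521 = -1154341 + 44521 = -1109820$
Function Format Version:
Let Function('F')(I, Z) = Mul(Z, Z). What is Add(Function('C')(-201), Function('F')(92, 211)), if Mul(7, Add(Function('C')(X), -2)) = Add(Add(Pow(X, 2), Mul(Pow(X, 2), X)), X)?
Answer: -1109820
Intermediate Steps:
Function('F')(I, Z) = Pow(Z, 2)
Function('C')(X) = Add(2, Mul(Rational(1, 7), X), Mul(Rational(1, 7), Pow(X, 2)), Mul(Rational(1, 7), Pow(X, 3))) (Function('C')(X) = Add(2, Mul(Rational(1, 7), Add(Add(Pow(X, 2), Mul(Pow(X, 2), X)), X))) = Add(2, Mul(Rational(1, 7), Add(Add(Pow(X, 2), Pow(X, 3)), X))) = Add(2, Mul(Rational(1, 7), Add(X, Pow(X, 2), Pow(X, 3)))) = Add(2, Add(Mul(Rational(1, 7), X), Mul(Rational(1, 7), Pow(X, 2)), Mul(Rational(1, 7), Pow(X, 3)))) = Add(2, Mul(Rational(1, 7), X), Mul(Rational(1, 7), Pow(X, 2)), Mul(Rational(1, 7), Pow(X, 3))))
Add(Function('C')(-201), Function('F')(92, 211)) = Add(Add(2, Mul(Rational(1, 7), -201), Mul(Rational(1, 7), Pow(-201, 2)), Mul(Rational(1, 7), Pow(-201, 3))), Pow(211, 2)) = Add(Add(2, Rational(-201, 7), Mul(Rational(1, 7), 40401), Mul(Rational(1, 7), -8120601)), 44521) = Add(Add(2, Rational(-201, 7), Rational(40401, 7), Rational(-8120601, 7)), 44521) = Add(-1154341, 44521) = -1109820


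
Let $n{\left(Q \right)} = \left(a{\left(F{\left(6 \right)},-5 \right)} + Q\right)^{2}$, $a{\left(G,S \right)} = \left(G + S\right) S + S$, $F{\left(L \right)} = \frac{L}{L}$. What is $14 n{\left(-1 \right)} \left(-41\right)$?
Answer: $-112504$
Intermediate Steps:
$F{\left(L \right)} = 1$
$a{\left(G,S \right)} = S + S \left(G + S\right)$ ($a{\left(G,S \right)} = S \left(G + S\right) + S = S + S \left(G + S\right)$)
$n{\left(Q \right)} = \left(15 + Q\right)^{2}$ ($n{\left(Q \right)} = \left(- 5 \left(1 + 1 - 5\right) + Q\right)^{2} = \left(\left(-5\right) \left(-3\right) + Q\right)^{2} = \left(15 + Q\right)^{2}$)
$14 n{\left(-1 \right)} \left(-41\right) = 14 \left(15 - 1\right)^{2} \left(-41\right) = 14 \cdot 14^{2} \left(-41\right) = 14 \cdot 196 \left(-41\right) = 2744 \left(-41\right) = -112504$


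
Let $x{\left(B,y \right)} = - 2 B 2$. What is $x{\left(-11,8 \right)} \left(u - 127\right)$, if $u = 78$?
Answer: $-2156$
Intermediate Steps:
$x{\left(B,y \right)} = - 4 B$
$x{\left(-11,8 \right)} \left(u - 127\right) = \left(-4\right) \left(-11\right) \left(78 - 127\right) = 44 \left(-49\right) = -2156$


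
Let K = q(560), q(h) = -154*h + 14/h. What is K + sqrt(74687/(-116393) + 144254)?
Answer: -3449599/40 + sqrt(1954247913546055)/116393 ≈ -85860.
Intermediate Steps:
q(h) = -154*h + 14/h
K = -3449599/40 (K = -154*560 + 14/560 = -86240 + 14*(1/560) = -86240 + 1/40 = -3449599/40 ≈ -86240.)
K + sqrt(74687/(-116393) + 144254) = -3449599/40 + sqrt(74687/(-116393) + 144254) = -3449599/40 + sqrt(74687*(-1/116393) + 144254) = -3449599/40 + sqrt(-74687/116393 + 144254) = -3449599/40 + sqrt(16790081135/116393) = -3449599/40 + sqrt(1954247913546055)/116393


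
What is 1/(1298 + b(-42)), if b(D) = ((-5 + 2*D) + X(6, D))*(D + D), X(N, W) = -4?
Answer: 1/9110 ≈ 0.00010977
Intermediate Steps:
b(D) = 2*D*(-9 + 2*D) (b(D) = ((-5 + 2*D) - 4)*(D + D) = (-9 + 2*D)*(2*D) = 2*D*(-9 + 2*D))
1/(1298 + b(-42)) = 1/(1298 + 2*(-42)*(-9 + 2*(-42))) = 1/(1298 + 2*(-42)*(-9 - 84)) = 1/(1298 + 2*(-42)*(-93)) = 1/(1298 + 7812) = 1/9110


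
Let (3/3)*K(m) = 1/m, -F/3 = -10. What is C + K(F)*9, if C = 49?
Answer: 493/10 ≈ 49.300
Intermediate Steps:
F = 30 (F = -3*(-10) = 30)
K(m) = 1/m
C + K(F)*9 = 49 + 9/30 = 49 + (1/30)*9 = 49 + 3/10 = 493/10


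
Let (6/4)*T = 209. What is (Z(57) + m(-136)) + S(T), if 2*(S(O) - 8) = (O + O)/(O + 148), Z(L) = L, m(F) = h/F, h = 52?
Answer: 954013/14654 ≈ 65.103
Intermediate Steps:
m(F) = 52/F
T = 418/3 (T = (⅔)*209 = 418/3 ≈ 139.33)
S(O) = 8 + O/(148 + O) (S(O) = 8 + ((O + O)/(O + 148))/2 = 8 + ((2*O)/(148 + O))/2 = 8 + (2*O/(148 + O))/2 = 8 + O/(148 + O))
(Z(57) + m(-136)) + S(T) = (57 + 52/(-136)) + (1184 + 9*(418/3))/(148 + 418/3) = (57 + 52*(-1/136)) + (1184 + 1254)/(862/3) = (57 - 13/34) + (3/862)*2438 = 1925/34 + 3657/431 = 954013/14654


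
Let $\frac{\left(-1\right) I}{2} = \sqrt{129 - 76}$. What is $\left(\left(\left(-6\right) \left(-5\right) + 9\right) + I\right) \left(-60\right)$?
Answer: $-2340 + 120 \sqrt{53} \approx -1466.4$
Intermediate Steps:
$I = - 2 \sqrt{53}$ ($I = - 2 \sqrt{129 - 76} = - 2 \sqrt{53} \approx -14.56$)
$\left(\left(\left(-6\right) \left(-5\right) + 9\right) + I\right) \left(-60\right) = \left(\left(\left(-6\right) \left(-5\right) + 9\right) - 2 \sqrt{53}\right) \left(-60\right) = \left(\left(30 + 9\right) - 2 \sqrt{53}\right) \left(-60\right) = \left(39 - 2 \sqrt{53}\right) \left(-60\right) = -2340 + 120 \sqrt{53}$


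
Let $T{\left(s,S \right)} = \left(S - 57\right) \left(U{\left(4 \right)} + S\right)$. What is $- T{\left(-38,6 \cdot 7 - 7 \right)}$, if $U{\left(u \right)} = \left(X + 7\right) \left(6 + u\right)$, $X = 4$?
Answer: $3190$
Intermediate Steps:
$U{\left(u \right)} = 66 + 11 u$ ($U{\left(u \right)} = \left(4 + 7\right) \left(6 + u\right) = 11 \left(6 + u\right) = 66 + 11 u$)
$T{\left(s,S \right)} = \left(-57 + S\right) \left(110 + S\right)$ ($T{\left(s,S \right)} = \left(S - 57\right) \left(\left(66 + 11 \cdot 4\right) + S\right) = \left(-57 + S\right) \left(\left(66 + 44\right) + S\right) = \left(-57 + S\right) \left(110 + S\right)$)
$- T{\left(-38,6 \cdot 7 - 7 \right)} = - (-6270 + \left(6 \cdot 7 - 7\right)^{2} + 53 \left(6 \cdot 7 - 7\right)) = - (-6270 + \left(42 - 7\right)^{2} + 53 \left(42 - 7\right)) = - (-6270 + 35^{2} + 53 \cdot 35) = - (-6270 + 1225 + 1855) = \left(-1\right) \left(-3190\right) = 3190$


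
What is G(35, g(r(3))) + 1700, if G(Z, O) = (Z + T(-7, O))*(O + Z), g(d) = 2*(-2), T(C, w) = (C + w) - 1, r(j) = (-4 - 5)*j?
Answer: 2413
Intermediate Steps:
r(j) = -9*j
T(C, w) = -1 + C + w
g(d) = -4
G(Z, O) = (O + Z)*(-8 + O + Z) (G(Z, O) = (Z + (-1 - 7 + O))*(O + Z) = (Z + (-8 + O))*(O + Z) = (-8 + O + Z)*(O + Z) = (O + Z)*(-8 + O + Z))
G(35, g(r(3))) + 1700 = (35**2 - 4*35 - 4*(-8 - 4) + 35*(-8 - 4)) + 1700 = (1225 - 140 - 4*(-12) + 35*(-12)) + 1700 = (1225 - 140 + 48 - 420) + 1700 = 713 + 1700 = 2413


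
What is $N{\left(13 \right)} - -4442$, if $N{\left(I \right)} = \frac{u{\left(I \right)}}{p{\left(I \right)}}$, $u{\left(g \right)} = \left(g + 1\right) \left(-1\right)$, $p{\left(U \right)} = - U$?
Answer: $\frac{57760}{13} \approx 4443.1$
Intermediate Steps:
$u{\left(g \right)} = -1 - g$ ($u{\left(g \right)} = \left(1 + g\right) \left(-1\right) = -1 - g$)
$N{\left(I \right)} = - \frac{-1 - I}{I}$ ($N{\left(I \right)} = \frac{-1 - I}{\left(-1\right) I} = \left(-1 - I\right) \left(- \frac{1}{I}\right) = - \frac{-1 - I}{I}$)
$N{\left(13 \right)} - -4442 = \frac{1 + 13}{13} - -4442 = \frac{1}{13} \cdot 14 + 4442 = \frac{14}{13} + 4442 = \frac{57760}{13}$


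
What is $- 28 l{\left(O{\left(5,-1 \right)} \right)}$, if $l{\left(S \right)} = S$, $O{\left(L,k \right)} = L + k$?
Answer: $-112$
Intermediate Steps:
$- 28 l{\left(O{\left(5,-1 \right)} \right)} = - 28 \left(5 - 1\right) = \left(-28\right) 4 = -112$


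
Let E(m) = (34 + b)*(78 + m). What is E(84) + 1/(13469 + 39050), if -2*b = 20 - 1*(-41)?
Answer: 29778274/52519 ≈ 567.00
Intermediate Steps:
b = -61/2 (b = -(20 - 1*(-41))/2 = -(20 + 41)/2 = -1/2*61 = -61/2 ≈ -30.500)
E(m) = 273 + 7*m/2 (E(m) = (34 - 61/2)*(78 + m) = 7*(78 + m)/2 = 273 + 7*m/2)
E(84) + 1/(13469 + 39050) = (273 + (7/2)*84) + 1/(13469 + 39050) = (273 + 294) + 1/52519 = 567 + 1/52519 = 29778274/52519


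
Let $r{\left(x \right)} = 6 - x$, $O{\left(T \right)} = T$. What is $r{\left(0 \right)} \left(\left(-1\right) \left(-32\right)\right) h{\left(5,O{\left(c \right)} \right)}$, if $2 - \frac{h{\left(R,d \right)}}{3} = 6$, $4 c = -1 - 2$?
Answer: $-2304$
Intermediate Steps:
$c = - \frac{3}{4}$ ($c = \frac{-1 - 2}{4} = \frac{1}{4} \left(-3\right) = - \frac{3}{4} \approx -0.75$)
$h{\left(R,d \right)} = -12$ ($h{\left(R,d \right)} = 6 - 18 = -12$)
$r{\left(0 \right)} \left(\left(-1\right) \left(-32\right)\right) h{\left(5,O{\left(c \right)} \right)} = \left(6 - 0\right) \left(\left(-1\right) \left(-32\right)\right) \left(-12\right) = \left(6 + 0\right) 32 \left(-12\right) = 6 \cdot 32 \left(-12\right) = 192 \left(-12\right) = -2304$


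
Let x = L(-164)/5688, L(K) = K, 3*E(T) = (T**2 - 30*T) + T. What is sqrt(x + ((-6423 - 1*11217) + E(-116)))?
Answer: I*sqrt(2703607678)/474 ≈ 109.7*I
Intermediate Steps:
E(T) = -29*T/3 + T**2/3 (E(T) = ((T**2 - 30*T) + T)/3 = (T**2 - 29*T)/3 = -29*T/3 + T**2/3)
x = -41/1422 (x = -164/5688 = -164*1/5688 = -41/1422 ≈ -0.028833)
sqrt(x + ((-6423 - 1*11217) + E(-116))) = sqrt(-41/1422 + ((-6423 - 1*11217) + (1/3)*(-116)*(-29 - 116))) = sqrt(-41/1422 + ((-6423 - 11217) + (1/3)*(-116)*(-145))) = sqrt(-41/1422 + (-17640 + 16820/3)) = sqrt(-41/1422 - 36100/3) = sqrt(-17111441/1422) = I*sqrt(2703607678)/474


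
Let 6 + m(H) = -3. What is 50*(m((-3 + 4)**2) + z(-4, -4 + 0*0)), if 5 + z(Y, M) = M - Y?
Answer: -700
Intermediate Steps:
m(H) = -9 (m(H) = -6 - 3 = -9)
z(Y, M) = -5 + M - Y (z(Y, M) = -5 + (M - Y) = -5 + M - Y)
50*(m((-3 + 4)**2) + z(-4, -4 + 0*0)) = 50*(-9 + (-5 + (-4 + 0*0) - 1*(-4))) = 50*(-9 + (-5 + (-4 + 0) + 4)) = 50*(-9 + (-5 - 4 + 4)) = 50*(-9 - 5) = 50*(-14) = -700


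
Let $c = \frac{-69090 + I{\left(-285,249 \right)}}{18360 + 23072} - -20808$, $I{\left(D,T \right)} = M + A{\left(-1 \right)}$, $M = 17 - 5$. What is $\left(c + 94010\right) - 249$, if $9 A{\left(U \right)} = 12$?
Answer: $\frac{7120130597}{62148} \approx 1.1457 \cdot 10^{5}$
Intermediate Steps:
$A{\left(U \right)} = \frac{4}{3}$ ($A{\left(U \right)} = \frac{1}{9} \cdot 12 = \frac{4}{3}$)
$M = 12$
$I{\left(D,T \right)} = \frac{40}{3}$ ($I{\left(D,T \right)} = 12 + \frac{4}{3} = \frac{40}{3}$)
$c = \frac{1293071969}{62148}$ ($c = \frac{-69090 + \frac{40}{3}}{18360 + 23072} - -20808 = - \frac{207230}{3 \cdot 41432} + 20808 = \left(- \frac{207230}{3}\right) \frac{1}{41432} + 20808 = - \frac{103615}{62148} + 20808 = \frac{1293071969}{62148} \approx 20806.0$)
$\left(c + 94010\right) - 249 = \left(\frac{1293071969}{62148} + 94010\right) - 249 = \frac{7135605449}{62148} - 249 = \frac{7120130597}{62148}$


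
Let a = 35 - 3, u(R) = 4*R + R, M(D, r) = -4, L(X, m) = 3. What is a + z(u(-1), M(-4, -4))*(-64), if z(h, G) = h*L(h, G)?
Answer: 992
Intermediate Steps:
u(R) = 5*R
z(h, G) = 3*h (z(h, G) = h*3 = 3*h)
a = 32
a + z(u(-1), M(-4, -4))*(-64) = 32 + (3*(5*(-1)))*(-64) = 32 + (3*(-5))*(-64) = 32 - 15*(-64) = 32 + 960 = 992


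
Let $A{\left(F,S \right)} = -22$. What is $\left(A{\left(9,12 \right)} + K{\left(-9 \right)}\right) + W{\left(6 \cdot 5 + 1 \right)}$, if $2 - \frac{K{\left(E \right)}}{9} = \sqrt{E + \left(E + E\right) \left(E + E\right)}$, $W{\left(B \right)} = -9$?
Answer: $-13 - 27 \sqrt{35} \approx -172.73$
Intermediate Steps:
$K{\left(E \right)} = 18 - 9 \sqrt{E + 4 E^{2}}$ ($K{\left(E \right)} = 18 - 9 \sqrt{E + \left(E + E\right) \left(E + E\right)} = 18 - 9 \sqrt{E + 2 E 2 E} = 18 - 9 \sqrt{E + 4 E^{2}}$)
$\left(A{\left(9,12 \right)} + K{\left(-9 \right)}\right) + W{\left(6 \cdot 5 + 1 \right)} = \left(-22 + \left(18 - 9 \sqrt{- 9 \left(1 + 4 \left(-9\right)\right)}\right)\right) - 9 = \left(-22 + \left(18 - 9 \sqrt{- 9 \left(1 - 36\right)}\right)\right) - 9 = \left(-22 + \left(18 - 9 \sqrt{\left(-9\right) \left(-35\right)}\right)\right) - 9 = \left(-22 + \left(18 - 9 \sqrt{315}\right)\right) - 9 = \left(-22 + \left(18 - 9 \cdot 3 \sqrt{35}\right)\right) - 9 = \left(-22 + \left(18 - 27 \sqrt{35}\right)\right) - 9 = \left(-4 - 27 \sqrt{35}\right) - 9 = -13 - 27 \sqrt{35}$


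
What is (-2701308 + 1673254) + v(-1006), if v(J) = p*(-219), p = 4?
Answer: -1028930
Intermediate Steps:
v(J) = -876 (v(J) = 4*(-219) = -876)
(-2701308 + 1673254) + v(-1006) = (-2701308 + 1673254) - 876 = -1028054 - 876 = -1028930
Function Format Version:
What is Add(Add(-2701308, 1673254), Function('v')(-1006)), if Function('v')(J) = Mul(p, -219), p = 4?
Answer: -1028930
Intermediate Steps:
Function('v')(J) = -876 (Function('v')(J) = Mul(4, -219) = -876)
Add(Add(-2701308, 1673254), Function('v')(-1006)) = Add(Add(-2701308, 1673254), -876) = Add(-1028054, -876) = -1028930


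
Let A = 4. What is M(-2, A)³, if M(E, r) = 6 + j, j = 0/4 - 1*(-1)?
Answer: 343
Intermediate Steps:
j = 1 (j = 0*(¼) + 1 = 0 + 1 = 1)
M(E, r) = 7 (M(E, r) = 6 + 1 = 7)
M(-2, A)³ = 7³ = 343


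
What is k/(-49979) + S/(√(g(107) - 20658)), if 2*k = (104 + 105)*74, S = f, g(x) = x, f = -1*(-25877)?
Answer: -7733/49979 - 25877*I*√20551/20551 ≈ -0.15473 - 180.51*I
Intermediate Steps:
f = 25877
S = 25877
k = 7733 (k = ((104 + 105)*74)/2 = (209*74)/2 = (½)*15466 = 7733)
k/(-49979) + S/(√(g(107) - 20658)) = 7733/(-49979) + 25877/(√(107 - 20658)) = 7733*(-1/49979) + 25877/(√(-20551)) = -7733/49979 + 25877/((I*√20551)) = -7733/49979 + 25877*(-I*√20551/20551) = -7733/49979 - 25877*I*√20551/20551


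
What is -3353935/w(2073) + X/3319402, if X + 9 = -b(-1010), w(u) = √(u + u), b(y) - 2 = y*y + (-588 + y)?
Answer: -1018513/3319402 - 3353935*√4146/4146 ≈ -52089.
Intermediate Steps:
b(y) = -586 + y + y² (b(y) = 2 + (y*y + (-588 + y)) = 2 + (y² + (-588 + y)) = 2 + (-588 + y + y²) = -586 + y + y²)
w(u) = √2*√u (w(u) = √(2*u) = √2*√u)
X = -1018513 (X = -9 - (-586 - 1010 + (-1010)²) = -9 - (-586 - 1010 + 1020100) = -9 - 1*1018504 = -9 - 1018504 = -1018513)
-3353935/w(2073) + X/3319402 = -3353935*√4146/4146 - 1018513/3319402 = -1018513/3319402 - 3353935*√4146/4146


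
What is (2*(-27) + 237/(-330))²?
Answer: 36228361/12100 ≈ 2994.1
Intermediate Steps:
(2*(-27) + 237/(-330))² = (-54 + 237*(-1/330))² = (-54 - 79/110)² = (-6019/110)² = 36228361/12100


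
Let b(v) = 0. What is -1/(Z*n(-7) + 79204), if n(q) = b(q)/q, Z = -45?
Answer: -1/79204 ≈ -1.2626e-5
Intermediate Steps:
n(q) = 0 (n(q) = 0/q = 0)
-1/(Z*n(-7) + 79204) = -1/(-45*0 + 79204) = -1/(0 + 79204) = -1/79204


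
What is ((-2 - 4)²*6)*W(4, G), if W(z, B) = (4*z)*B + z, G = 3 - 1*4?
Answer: -2592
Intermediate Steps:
G = -1 (G = 3 - 4 = -1)
W(z, B) = z + 4*B*z (W(z, B) = 4*B*z + z = z + 4*B*z)
((-2 - 4)²*6)*W(4, G) = ((-2 - 4)²*6)*(4*(1 + 4*(-1))) = ((-6)²*6)*(4*(1 - 4)) = (36*6)*(4*(-3)) = 216*(-12) = -2592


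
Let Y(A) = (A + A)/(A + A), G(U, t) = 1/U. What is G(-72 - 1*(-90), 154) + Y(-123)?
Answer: 19/18 ≈ 1.0556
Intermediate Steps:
Y(A) = 1 (Y(A) = (2*A)/((2*A)) = (2*A)*(1/(2*A)) = 1)
G(-72 - 1*(-90), 154) + Y(-123) = 1/(-72 - 1*(-90)) + 1 = 1/(-72 + 90) + 1 = 1/18 + 1 = 19/18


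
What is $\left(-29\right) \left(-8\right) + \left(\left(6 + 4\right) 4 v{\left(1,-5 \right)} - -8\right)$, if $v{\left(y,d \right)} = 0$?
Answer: $240$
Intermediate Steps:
$\left(-29\right) \left(-8\right) + \left(\left(6 + 4\right) 4 v{\left(1,-5 \right)} - -8\right) = \left(-29\right) \left(-8\right) + \left(\left(6 + 4\right) 4 \cdot 0 - -8\right) = 232 + \left(10 \cdot 4 \cdot 0 + 8\right) = 232 + \left(40 \cdot 0 + 8\right) = 232 + \left(0 + 8\right) = 232 + 8 = 240$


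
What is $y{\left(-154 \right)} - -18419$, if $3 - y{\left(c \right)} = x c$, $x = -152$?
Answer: $-4986$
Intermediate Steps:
$y{\left(c \right)} = 3 + 152 c$ ($y{\left(c \right)} = 3 - - 152 c = 3 + 152 c$)
$y{\left(-154 \right)} - -18419 = \left(3 + 152 \left(-154\right)\right) - -18419 = \left(3 - 23408\right) + 18419 = -23405 + 18419 = -4986$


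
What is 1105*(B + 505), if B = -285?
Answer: 243100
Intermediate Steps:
1105*(B + 505) = 1105*(-285 + 505) = 1105*220 = 243100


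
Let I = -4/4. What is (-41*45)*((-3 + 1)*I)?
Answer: -3690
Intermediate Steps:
I = -1 (I = -4*1/4 = -1)
(-41*45)*((-3 + 1)*I) = (-41*45)*((-3 + 1)*(-1)) = -(-3690)*(-1) = -1845*2 = -3690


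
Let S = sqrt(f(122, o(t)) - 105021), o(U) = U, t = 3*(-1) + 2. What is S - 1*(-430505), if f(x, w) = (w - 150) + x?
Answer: 430505 + 5*I*sqrt(4202) ≈ 4.3051e+5 + 324.11*I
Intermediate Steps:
t = -1 (t = -3 + 2 = -1)
f(x, w) = -150 + w + x (f(x, w) = (-150 + w) + x = -150 + w + x)
S = 5*I*sqrt(4202) (S = sqrt((-150 - 1 + 122) - 105021) = sqrt(-29 - 105021) = sqrt(-105050) = 5*I*sqrt(4202) ≈ 324.11*I)
S - 1*(-430505) = 5*I*sqrt(4202) - 1*(-430505) = 5*I*sqrt(4202) + 430505 = 430505 + 5*I*sqrt(4202)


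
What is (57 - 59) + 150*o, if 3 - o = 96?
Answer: -13952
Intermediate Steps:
o = -93 (o = 3 - 1*96 = 3 - 96 = -93)
(57 - 59) + 150*o = (57 - 59) + 150*(-93) = -2 - 13950 = -13952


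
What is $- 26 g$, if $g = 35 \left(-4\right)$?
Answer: $3640$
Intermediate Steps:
$g = -140$
$- 26 g = \left(-26\right) \left(-140\right) = 3640$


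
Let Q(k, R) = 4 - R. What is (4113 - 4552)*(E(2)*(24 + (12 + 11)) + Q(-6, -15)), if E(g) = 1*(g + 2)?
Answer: -90873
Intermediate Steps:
E(g) = 2 + g (E(g) = 1*(2 + g) = 2 + g)
(4113 - 4552)*(E(2)*(24 + (12 + 11)) + Q(-6, -15)) = (4113 - 4552)*((2 + 2)*(24 + (12 + 11)) + (4 - 1*(-15))) = -439*(4*(24 + 23) + (4 + 15)) = -439*(4*47 + 19) = -439*(188 + 19) = -439*207 = -90873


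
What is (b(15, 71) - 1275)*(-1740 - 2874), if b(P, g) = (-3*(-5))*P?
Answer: 4844700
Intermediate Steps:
b(P, g) = 15*P
(b(15, 71) - 1275)*(-1740 - 2874) = (15*15 - 1275)*(-1740 - 2874) = (225 - 1275)*(-4614) = -1050*(-4614) = 4844700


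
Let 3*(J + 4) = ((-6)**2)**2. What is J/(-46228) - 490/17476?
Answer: -3766431/100985066 ≈ -0.037297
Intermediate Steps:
J = 428 (J = -4 + ((-6)**2)**2/3 = -4 + (1/3)*36**2 = -4 + (1/3)*1296 = -4 + 432 = 428)
J/(-46228) - 490/17476 = 428/(-46228) - 490/17476 = 428*(-1/46228) - 490*1/17476 = -107/11557 - 245/8738 = -3766431/100985066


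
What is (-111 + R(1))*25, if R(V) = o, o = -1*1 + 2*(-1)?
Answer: -2850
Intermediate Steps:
o = -3 (o = -1 - 2 = -3)
R(V) = -3
(-111 + R(1))*25 = (-111 - 3)*25 = -114*25 = -2850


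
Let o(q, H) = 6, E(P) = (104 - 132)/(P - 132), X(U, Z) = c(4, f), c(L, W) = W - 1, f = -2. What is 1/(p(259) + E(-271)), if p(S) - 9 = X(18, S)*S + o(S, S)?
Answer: -403/307058 ≈ -0.0013125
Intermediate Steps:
c(L, W) = -1 + W
X(U, Z) = -3 (X(U, Z) = -1 - 2 = -3)
E(P) = -28/(-132 + P)
p(S) = 15 - 3*S (p(S) = 9 + (-3*S + 6) = 9 + (6 - 3*S) = 15 - 3*S)
1/(p(259) + E(-271)) = 1/((15 - 3*259) - 28/(-132 - 271)) = 1/((15 - 777) - 28/(-403)) = 1/(-762 - 28*(-1/403)) = 1/(-762 + 28/403) = 1/(-307058/403) = -403/307058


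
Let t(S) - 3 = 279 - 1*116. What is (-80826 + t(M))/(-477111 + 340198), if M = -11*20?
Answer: 80660/136913 ≈ 0.58913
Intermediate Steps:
M = -220
t(S) = 166 (t(S) = 3 + (279 - 1*116) = 3 + (279 - 116) = 3 + 163 = 166)
(-80826 + t(M))/(-477111 + 340198) = (-80826 + 166)/(-477111 + 340198) = -80660/(-136913) = -80660*(-1/136913) = 80660/136913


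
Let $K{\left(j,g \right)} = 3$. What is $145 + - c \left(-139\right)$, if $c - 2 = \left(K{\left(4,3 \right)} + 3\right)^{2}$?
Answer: $5427$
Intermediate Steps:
$c = 38$ ($c = 2 + \left(3 + 3\right)^{2} = 2 + 6^{2} = 2 + 36 = 38$)
$145 + - c \left(-139\right) = 145 + \left(-1\right) 38 \left(-139\right) = 145 - -5282 = 145 + 5282 = 5427$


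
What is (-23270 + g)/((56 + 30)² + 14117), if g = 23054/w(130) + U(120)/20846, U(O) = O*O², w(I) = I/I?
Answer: -462456/74743333 ≈ -0.0061873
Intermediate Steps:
w(I) = 1
U(O) = O³
g = 241155842/10423 (g = 23054/1 + 120³/20846 = 23054*1 + 1728000*(1/20846) = 23054 + 864000/10423 = 241155842/10423 ≈ 23137.)
(-23270 + g)/((56 + 30)² + 14117) = (-23270 + 241155842/10423)/((56 + 30)² + 14117) = -1387368/(10423*(86² + 14117)) = -1387368/(10423*(7396 + 14117)) = -1387368/10423/21513 = -1387368/10423*1/21513 = -462456/74743333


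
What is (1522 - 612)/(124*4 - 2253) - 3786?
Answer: -950416/251 ≈ -3786.5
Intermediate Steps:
(1522 - 612)/(124*4 - 2253) - 3786 = 910/(496 - 2253) - 3786 = 910/(-1757) - 3786 = 910*(-1/1757) - 3786 = -130/251 - 3786 = -950416/251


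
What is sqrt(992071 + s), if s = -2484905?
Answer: 7*I*sqrt(30466) ≈ 1221.8*I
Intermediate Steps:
sqrt(992071 + s) = sqrt(992071 - 2484905) = sqrt(-1492834) = 7*I*sqrt(30466)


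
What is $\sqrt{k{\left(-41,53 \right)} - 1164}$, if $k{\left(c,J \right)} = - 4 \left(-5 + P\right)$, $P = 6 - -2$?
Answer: $14 i \sqrt{6} \approx 34.293 i$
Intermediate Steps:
$P = 8$ ($P = 6 + 2 = 8$)
$k{\left(c,J \right)} = -12$ ($k{\left(c,J \right)} = - 4 \left(-5 + 8\right) = \left(-4\right) 3 = -12$)
$\sqrt{k{\left(-41,53 \right)} - 1164} = \sqrt{-12 - 1164} = \sqrt{-1176} = 14 i \sqrt{6}$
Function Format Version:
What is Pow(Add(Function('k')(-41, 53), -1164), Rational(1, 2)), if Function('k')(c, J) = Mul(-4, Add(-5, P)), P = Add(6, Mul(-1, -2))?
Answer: Mul(14, I, Pow(6, Rational(1, 2))) ≈ Mul(34.293, I)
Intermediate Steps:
P = 8 (P = Add(6, 2) = 8)
Function('k')(c, J) = -12 (Function('k')(c, J) = Mul(-4, Add(-5, 8)) = Mul(-4, 3) = -12)
Pow(Add(Function('k')(-41, 53), -1164), Rational(1, 2)) = Pow(Add(-12, -1164), Rational(1, 2)) = Pow(-1176, Rational(1, 2)) = Mul(14, I, Pow(6, Rational(1, 2)))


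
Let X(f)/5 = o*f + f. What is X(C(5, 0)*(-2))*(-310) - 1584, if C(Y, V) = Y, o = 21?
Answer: 339416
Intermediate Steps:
X(f) = 110*f (X(f) = 5*(21*f + f) = 5*(22*f) = 110*f)
X(C(5, 0)*(-2))*(-310) - 1584 = (110*(5*(-2)))*(-310) - 1584 = (110*(-10))*(-310) - 1584 = -1100*(-310) - 1584 = 341000 - 1584 = 339416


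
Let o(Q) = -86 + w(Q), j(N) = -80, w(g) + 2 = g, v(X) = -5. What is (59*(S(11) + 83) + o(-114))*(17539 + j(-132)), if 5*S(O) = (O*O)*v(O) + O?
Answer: -202018089/5 ≈ -4.0404e+7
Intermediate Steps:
S(O) = -O**2 + O/5 (S(O) = ((O*O)*(-5) + O)/5 = (O**2*(-5) + O)/5 = (-5*O**2 + O)/5 = (O - 5*O**2)/5 = -O**2 + O/5)
w(g) = -2 + g
o(Q) = -88 + Q (o(Q) = -86 + (-2 + Q) = -88 + Q)
(59*(S(11) + 83) + o(-114))*(17539 + j(-132)) = (59*(11*(1/5 - 1*11) + 83) + (-88 - 114))*(17539 - 80) = (59*(11*(1/5 - 11) + 83) - 202)*17459 = (59*(11*(-54/5) + 83) - 202)*17459 = (59*(-594/5 + 83) - 202)*17459 = (59*(-179/5) - 202)*17459 = (-10561/5 - 202)*17459 = -11571/5*17459 = -202018089/5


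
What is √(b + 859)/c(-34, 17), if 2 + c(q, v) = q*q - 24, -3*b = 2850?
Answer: I*√91/1130 ≈ 0.0084419*I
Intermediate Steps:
b = -950 (b = -⅓*2850 = -950)
c(q, v) = -26 + q² (c(q, v) = -2 + (q*q - 24) = -2 + (q² - 24) = -2 + (-24 + q²) = -26 + q²)
√(b + 859)/c(-34, 17) = √(-950 + 859)/(-26 + (-34)²) = √(-91)/(-26 + 1156) = (I*√91)/1130 = (I*√91)*(1/1130) = I*√91/1130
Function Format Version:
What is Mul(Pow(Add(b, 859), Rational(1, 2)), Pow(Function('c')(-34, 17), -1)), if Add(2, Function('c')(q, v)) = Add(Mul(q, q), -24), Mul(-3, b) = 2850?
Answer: Mul(Rational(1, 1130), I, Pow(91, Rational(1, 2))) ≈ Mul(0.0084419, I)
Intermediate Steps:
b = -950 (b = Mul(Rational(-1, 3), 2850) = -950)
Function('c')(q, v) = Add(-26, Pow(q, 2)) (Function('c')(q, v) = Add(-2, Add(Mul(q, q), -24)) = Add(-2, Add(Pow(q, 2), -24)) = Add(-2, Add(-24, Pow(q, 2))) = Add(-26, Pow(q, 2)))
Mul(Pow(Add(b, 859), Rational(1, 2)), Pow(Function('c')(-34, 17), -1)) = Mul(Pow(Add(-950, 859), Rational(1, 2)), Pow(Add(-26, Pow(-34, 2)), -1)) = Mul(Pow(-91, Rational(1, 2)), Pow(Add(-26, 1156), -1)) = Mul(Mul(I, Pow(91, Rational(1, 2))), Pow(1130, -1)) = Mul(Mul(I, Pow(91, Rational(1, 2))), Rational(1, 1130)) = Mul(Rational(1, 1130), I, Pow(91, Rational(1, 2)))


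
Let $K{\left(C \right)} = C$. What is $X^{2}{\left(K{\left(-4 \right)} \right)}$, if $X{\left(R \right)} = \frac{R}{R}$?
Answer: $1$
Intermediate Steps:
$X{\left(R \right)} = 1$
$X^{2}{\left(K{\left(-4 \right)} \right)} = 1^{2} = 1$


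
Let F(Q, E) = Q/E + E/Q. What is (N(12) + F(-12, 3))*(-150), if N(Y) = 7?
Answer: -825/2 ≈ -412.50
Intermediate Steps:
F(Q, E) = E/Q + Q/E
(N(12) + F(-12, 3))*(-150) = (7 + (3/(-12) - 12/3))*(-150) = (7 + (3*(-1/12) - 12*1/3))*(-150) = (7 + (-1/4 - 4))*(-150) = (7 - 17/4)*(-150) = (11/4)*(-150) = -825/2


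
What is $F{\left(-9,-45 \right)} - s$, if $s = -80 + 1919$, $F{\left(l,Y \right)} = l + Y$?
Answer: $-1893$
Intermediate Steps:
$F{\left(l,Y \right)} = Y + l$
$s = 1839$
$F{\left(-9,-45 \right)} - s = \left(-45 - 9\right) - 1839 = -54 - 1839 = -1893$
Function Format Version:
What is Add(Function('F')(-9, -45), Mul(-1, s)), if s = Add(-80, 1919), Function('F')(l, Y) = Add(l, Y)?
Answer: -1893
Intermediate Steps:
Function('F')(l, Y) = Add(Y, l)
s = 1839
Add(Function('F')(-9, -45), Mul(-1, s)) = Add(Add(-45, -9), Mul(-1, 1839)) = Add(-54, -1839) = -1893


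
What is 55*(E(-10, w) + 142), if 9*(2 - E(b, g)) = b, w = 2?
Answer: 71830/9 ≈ 7981.1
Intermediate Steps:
E(b, g) = 2 - b/9
55*(E(-10, w) + 142) = 55*((2 - ⅑*(-10)) + 142) = 55*((2 + 10/9) + 142) = 55*(28/9 + 142) = 55*(1306/9) = 71830/9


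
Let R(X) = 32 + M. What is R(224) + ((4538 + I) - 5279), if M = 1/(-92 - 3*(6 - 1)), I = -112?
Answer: -87848/107 ≈ -821.01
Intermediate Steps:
M = -1/107 (M = 1/(-92 - 3*5) = 1/(-92 - 15) = 1/(-107) = -1/107 ≈ -0.0093458)
R(X) = 3423/107 (R(X) = 32 - 1/107 = 3423/107)
R(224) + ((4538 + I) - 5279) = 3423/107 + ((4538 - 112) - 5279) = 3423/107 + (4426 - 5279) = 3423/107 - 853 = -87848/107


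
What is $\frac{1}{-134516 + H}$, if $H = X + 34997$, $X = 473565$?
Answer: $\frac{1}{374046} \approx 2.6735 \cdot 10^{-6}$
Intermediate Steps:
$H = 508562$ ($H = 473565 + 34997 = 508562$)
$\frac{1}{-134516 + H} = \frac{1}{-134516 + 508562} = \frac{1}{374046}$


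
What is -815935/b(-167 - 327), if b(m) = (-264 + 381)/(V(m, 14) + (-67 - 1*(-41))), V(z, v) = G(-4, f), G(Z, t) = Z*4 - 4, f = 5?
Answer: 37533010/117 ≈ 3.2080e+5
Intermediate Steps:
G(Z, t) = -4 + 4*Z (G(Z, t) = 4*Z - 4 = -4 + 4*Z)
V(z, v) = -20 (V(z, v) = -4 + 4*(-4) = -4 - 16 = -20)
b(m) = -117/46 (b(m) = (-264 + 381)/(-20 + (-67 - 1*(-41))) = 117/(-20 + (-67 + 41)) = 117/(-20 - 26) = 117/(-46) = 117*(-1/46) = -117/46)
-815935/b(-167 - 327) = -815935/(-117/46) = -815935*(-46/117) = 37533010/117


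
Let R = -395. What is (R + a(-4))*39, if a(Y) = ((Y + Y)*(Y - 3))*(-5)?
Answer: -26325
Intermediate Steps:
a(Y) = -10*Y*(-3 + Y) (a(Y) = ((2*Y)*(-3 + Y))*(-5) = (2*Y*(-3 + Y))*(-5) = -10*Y*(-3 + Y))
(R + a(-4))*39 = (-395 + 10*(-4)*(3 - 1*(-4)))*39 = (-395 + 10*(-4)*(3 + 4))*39 = (-395 + 10*(-4)*7)*39 = (-395 - 280)*39 = -675*39 = -26325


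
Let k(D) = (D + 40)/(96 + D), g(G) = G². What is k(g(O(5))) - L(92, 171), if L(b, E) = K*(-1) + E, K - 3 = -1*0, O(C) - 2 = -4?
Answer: -4189/25 ≈ -167.56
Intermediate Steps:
O(C) = -2 (O(C) = 2 - 4 = -2)
K = 3 (K = 3 - 1*0 = 3 + 0 = 3)
k(D) = (40 + D)/(96 + D)
L(b, E) = -3 + E (L(b, E) = 3*(-1) + E = -3 + E)
k(g(O(5))) - L(92, 171) = (40 + (-2)²)/(96 + (-2)²) - (-3 + 171) = (40 + 4)/(96 + 4) - 1*168 = 44/100 - 168 = (1/100)*44 - 168 = 11/25 - 168 = -4189/25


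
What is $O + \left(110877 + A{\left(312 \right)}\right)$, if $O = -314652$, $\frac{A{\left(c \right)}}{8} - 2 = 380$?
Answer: $-200719$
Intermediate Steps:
$A{\left(c \right)} = 3056$ ($A{\left(c \right)} = 16 + 8 \cdot 380 = 16 + 3040 = 3056$)
$O + \left(110877 + A{\left(312 \right)}\right) = -314652 + \left(110877 + 3056\right) = -314652 + 113933 = -200719$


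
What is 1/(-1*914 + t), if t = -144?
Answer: -1/1058 ≈ -0.00094518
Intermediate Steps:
1/(-1*914 + t) = 1/(-1*914 - 144) = 1/(-914 - 144) = 1/(-1058) = -1/1058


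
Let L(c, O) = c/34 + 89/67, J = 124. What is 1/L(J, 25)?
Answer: 1139/5667 ≈ 0.20099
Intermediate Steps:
L(c, O) = 89/67 + c/34 (L(c, O) = c*(1/34) + 89*(1/67) = c/34 + 89/67 = 89/67 + c/34)
1/L(J, 25) = 1/(89/67 + (1/34)*124) = 1/(89/67 + 62/17) = 1/(5667/1139) = 1139/5667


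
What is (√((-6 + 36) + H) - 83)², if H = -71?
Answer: (83 - I*√41)² ≈ 6848.0 - 1062.9*I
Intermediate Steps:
(√((-6 + 36) + H) - 83)² = (√((-6 + 36) - 71) - 83)² = (√(30 - 71) - 83)² = (√(-41) - 83)² = (I*√41 - 83)² = (-83 + I*√41)²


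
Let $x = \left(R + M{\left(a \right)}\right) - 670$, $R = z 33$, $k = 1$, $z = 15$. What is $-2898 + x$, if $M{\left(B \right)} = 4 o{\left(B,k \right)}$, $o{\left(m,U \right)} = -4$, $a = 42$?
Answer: $-3089$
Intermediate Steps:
$M{\left(B \right)} = -16$ ($M{\left(B \right)} = 4 \left(-4\right) = -16$)
$R = 495$ ($R = 15 \cdot 33 = 495$)
$x = -191$ ($x = \left(495 - 16\right) - 670 = 479 - 670 = -191$)
$-2898 + x = -2898 - 191 = -3089$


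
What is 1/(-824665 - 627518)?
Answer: -1/1452183 ≈ -6.8862e-7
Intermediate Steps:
1/(-824665 - 627518) = 1/(-1452183) = -1/1452183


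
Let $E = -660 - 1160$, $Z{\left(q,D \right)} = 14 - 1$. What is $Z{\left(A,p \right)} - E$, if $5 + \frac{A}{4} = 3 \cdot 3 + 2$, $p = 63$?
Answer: $1833$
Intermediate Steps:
$A = 24$ ($A = -20 + 4 \left(3 \cdot 3 + 2\right) = -20 + 4 \left(9 + 2\right) = -20 + 4 \cdot 11 = -20 + 44 = 24$)
$Z{\left(q,D \right)} = 13$ ($Z{\left(q,D \right)} = 14 - 1 = 13$)
$E = -1820$
$Z{\left(A,p \right)} - E = 13 - -1820 = 13 + 1820 = 1833$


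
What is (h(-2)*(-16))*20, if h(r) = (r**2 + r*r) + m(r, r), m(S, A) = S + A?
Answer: -1280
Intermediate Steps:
m(S, A) = A + S
h(r) = 2*r + 2*r**2 (h(r) = (r**2 + r*r) + (r + r) = (r**2 + r**2) + 2*r = 2*r**2 + 2*r = 2*r + 2*r**2)
(h(-2)*(-16))*20 = ((2*(-2)*(1 - 2))*(-16))*20 = ((2*(-2)*(-1))*(-16))*20 = (4*(-16))*20 = -64*20 = -1280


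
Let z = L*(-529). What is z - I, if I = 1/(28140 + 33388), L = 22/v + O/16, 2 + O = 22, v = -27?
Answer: -382442693/1661256 ≈ -230.21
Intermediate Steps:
O = 20 (O = -2 + 22 = 20)
L = 47/108 (L = 22/(-27) + 20/16 = 22*(-1/27) + 20*(1/16) = -22/27 + 5/4 = 47/108 ≈ 0.43518)
I = 1/61528 ≈ 1.6253e-5
z = -24863/108 (z = (47/108)*(-529) = -24863/108 ≈ -230.21)
z - I = -24863/108 - 1*1/61528 = -24863/108 - 1/61528 = -382442693/1661256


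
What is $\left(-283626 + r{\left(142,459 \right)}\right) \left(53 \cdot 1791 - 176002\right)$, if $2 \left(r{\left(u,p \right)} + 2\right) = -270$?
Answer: $23007220277$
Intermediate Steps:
$r{\left(u,p \right)} = -137$ ($r{\left(u,p \right)} = -2 + \frac{1}{2} \left(-270\right) = -2 - 135 = -137$)
$\left(-283626 + r{\left(142,459 \right)}\right) \left(53 \cdot 1791 - 176002\right) = \left(-283626 - 137\right) \left(53 \cdot 1791 - 176002\right) = - 283763 \left(94923 - 176002\right) = \left(-283763\right) \left(-81079\right) = 23007220277$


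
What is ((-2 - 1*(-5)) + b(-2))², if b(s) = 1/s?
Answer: 25/4 ≈ 6.2500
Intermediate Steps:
((-2 - 1*(-5)) + b(-2))² = ((-2 - 1*(-5)) + 1/(-2))² = ((-2 + 5) - ½)² = (3 - ½)² = (5/2)² = 25/4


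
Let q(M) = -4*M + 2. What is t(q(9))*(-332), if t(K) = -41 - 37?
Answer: 25896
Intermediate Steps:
q(M) = 2 - 4*M
t(K) = -78
t(q(9))*(-332) = -78*(-332) = 25896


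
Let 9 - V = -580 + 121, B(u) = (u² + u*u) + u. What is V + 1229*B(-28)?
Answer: 1893128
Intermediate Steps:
B(u) = u + 2*u² (B(u) = (u² + u²) + u = 2*u² + u = u + 2*u²)
V = 468 (V = 9 - (-580 + 121) = 9 - 1*(-459) = 9 + 459 = 468)
V + 1229*B(-28) = 468 + 1229*(-28*(1 + 2*(-28))) = 468 + 1229*(-28*(1 - 56)) = 468 + 1229*(-28*(-55)) = 468 + 1229*1540 = 468 + 1892660 = 1893128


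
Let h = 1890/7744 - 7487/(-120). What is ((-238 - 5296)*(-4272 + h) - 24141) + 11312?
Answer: 676103265499/29040 ≈ 2.3282e+7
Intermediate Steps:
h = 3637883/58080 (h = 1890*(1/7744) - 7487*(-1/120) = 945/3872 + 7487/120 = 3637883/58080 ≈ 62.636)
((-238 - 5296)*(-4272 + h) - 24141) + 11312 = ((-238 - 5296)*(-4272 + 3637883/58080) - 24141) + 11312 = (-5534*(-244479877/58080) - 24141) + 11312 = (676475819659/29040 - 24141) + 11312 = 675774765019/29040 + 11312 = 676103265499/29040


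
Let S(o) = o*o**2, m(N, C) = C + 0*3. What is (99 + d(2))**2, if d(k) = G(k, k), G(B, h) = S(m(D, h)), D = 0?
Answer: 11449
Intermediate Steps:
m(N, C) = C (m(N, C) = C + 0 = C)
S(o) = o**3
G(B, h) = h**3
d(k) = k**3
(99 + d(2))**2 = (99 + 2**3)**2 = (99 + 8)**2 = 107**2 = 11449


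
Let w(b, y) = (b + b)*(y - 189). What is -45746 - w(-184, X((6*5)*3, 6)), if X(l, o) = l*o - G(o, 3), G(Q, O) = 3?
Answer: 82318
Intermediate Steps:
X(l, o) = -3 + l*o (X(l, o) = l*o - 1*3 = l*o - 3 = -3 + l*o)
w(b, y) = 2*b*(-189 + y) (w(b, y) = (2*b)*(-189 + y) = 2*b*(-189 + y))
-45746 - w(-184, X((6*5)*3, 6)) = -45746 - 2*(-184)*(-189 + (-3 + ((6*5)*3)*6)) = -45746 - 2*(-184)*(-189 + (-3 + (30*3)*6)) = -45746 - 2*(-184)*(-189 + (-3 + 90*6)) = -45746 - 2*(-184)*(-189 + (-3 + 540)) = -45746 - 2*(-184)*(-189 + 537) = -45746 - 2*(-184)*348 = -45746 - 1*(-128064) = -45746 + 128064 = 82318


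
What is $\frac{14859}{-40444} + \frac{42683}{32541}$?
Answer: $\frac{1242744533}{1316088204} \approx 0.94427$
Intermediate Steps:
$\frac{14859}{-40444} + \frac{42683}{32541} = 14859 \left(- \frac{1}{40444}\right) + 42683 \cdot \frac{1}{32541} = - \frac{14859}{40444} + \frac{42683}{32541} = \frac{1242744533}{1316088204}$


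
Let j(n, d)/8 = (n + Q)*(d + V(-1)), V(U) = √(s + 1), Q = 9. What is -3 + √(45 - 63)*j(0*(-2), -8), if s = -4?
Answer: -3 - 216*√6 - 1728*I*√2 ≈ -532.09 - 2443.8*I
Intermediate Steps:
V(U) = I*√3 (V(U) = √(-4 + 1) = √(-3) = I*√3)
j(n, d) = 8*(9 + n)*(d + I*√3) (j(n, d) = 8*((n + 9)*(d + I*√3)) = 8*((9 + n)*(d + I*√3)) = 8*(9 + n)*(d + I*√3))
-3 + √(45 - 63)*j(0*(-2), -8) = -3 + √(45 - 63)*(72*(-8) + 8*(-8)*(0*(-2)) + 72*I*√3 + 8*I*(0*(-2))*√3) = -3 + √(-18)*(-576 + 8*(-8)*0 + 72*I*√3 + 8*I*0*√3) = -3 + (3*I*√2)*(-576 + 0 + 72*I*√3 + 0) = -3 + (3*I*√2)*(-576 + 72*I*√3) = -3 + 3*I*√2*(-576 + 72*I*√3)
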